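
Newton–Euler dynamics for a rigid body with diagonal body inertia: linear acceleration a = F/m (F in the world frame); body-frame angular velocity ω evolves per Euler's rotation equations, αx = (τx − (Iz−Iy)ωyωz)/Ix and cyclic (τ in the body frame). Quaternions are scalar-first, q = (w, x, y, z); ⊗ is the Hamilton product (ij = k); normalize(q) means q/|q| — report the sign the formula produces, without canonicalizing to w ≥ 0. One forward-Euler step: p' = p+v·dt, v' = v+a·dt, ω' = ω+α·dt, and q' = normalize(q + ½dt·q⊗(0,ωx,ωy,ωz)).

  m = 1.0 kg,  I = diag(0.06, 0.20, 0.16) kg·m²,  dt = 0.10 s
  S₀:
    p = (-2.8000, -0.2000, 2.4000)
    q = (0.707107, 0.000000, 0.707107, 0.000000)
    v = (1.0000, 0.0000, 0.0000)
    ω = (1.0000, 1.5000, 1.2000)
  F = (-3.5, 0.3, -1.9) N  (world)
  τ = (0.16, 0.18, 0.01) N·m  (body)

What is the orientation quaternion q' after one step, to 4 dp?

q⊗(0,ω) = (-1.0606605, 1.5556354, 1.0606605, 0.1414214)
q + ½dt·q⊗(0,ω), renormalized = (0.6503, 0.0773, 0.7557, 0.0070)

q' = (0.6503, 0.0773, 0.7557, 0.0070)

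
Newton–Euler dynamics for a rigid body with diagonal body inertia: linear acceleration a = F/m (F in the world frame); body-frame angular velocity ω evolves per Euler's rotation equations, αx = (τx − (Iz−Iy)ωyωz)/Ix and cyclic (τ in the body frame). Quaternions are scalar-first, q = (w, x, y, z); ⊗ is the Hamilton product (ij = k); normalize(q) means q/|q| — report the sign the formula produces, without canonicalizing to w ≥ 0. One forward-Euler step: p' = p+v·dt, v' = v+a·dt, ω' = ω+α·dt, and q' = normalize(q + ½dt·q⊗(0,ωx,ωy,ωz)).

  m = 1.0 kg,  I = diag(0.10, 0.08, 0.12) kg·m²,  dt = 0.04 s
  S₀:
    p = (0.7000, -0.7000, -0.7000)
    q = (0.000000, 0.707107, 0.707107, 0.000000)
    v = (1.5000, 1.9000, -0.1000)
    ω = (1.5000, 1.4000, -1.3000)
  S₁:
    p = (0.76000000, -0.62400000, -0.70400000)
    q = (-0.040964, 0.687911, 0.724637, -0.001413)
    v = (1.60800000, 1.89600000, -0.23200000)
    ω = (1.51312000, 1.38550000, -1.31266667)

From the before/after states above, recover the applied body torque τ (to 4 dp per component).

τ = (-0.0400, 0.0100, -0.0800)

ω₁ − ω₀ = (0.01312000, -0.01450000, -0.01266667)
I·α + gyro = (-0.0400, 0.0100, -0.0800)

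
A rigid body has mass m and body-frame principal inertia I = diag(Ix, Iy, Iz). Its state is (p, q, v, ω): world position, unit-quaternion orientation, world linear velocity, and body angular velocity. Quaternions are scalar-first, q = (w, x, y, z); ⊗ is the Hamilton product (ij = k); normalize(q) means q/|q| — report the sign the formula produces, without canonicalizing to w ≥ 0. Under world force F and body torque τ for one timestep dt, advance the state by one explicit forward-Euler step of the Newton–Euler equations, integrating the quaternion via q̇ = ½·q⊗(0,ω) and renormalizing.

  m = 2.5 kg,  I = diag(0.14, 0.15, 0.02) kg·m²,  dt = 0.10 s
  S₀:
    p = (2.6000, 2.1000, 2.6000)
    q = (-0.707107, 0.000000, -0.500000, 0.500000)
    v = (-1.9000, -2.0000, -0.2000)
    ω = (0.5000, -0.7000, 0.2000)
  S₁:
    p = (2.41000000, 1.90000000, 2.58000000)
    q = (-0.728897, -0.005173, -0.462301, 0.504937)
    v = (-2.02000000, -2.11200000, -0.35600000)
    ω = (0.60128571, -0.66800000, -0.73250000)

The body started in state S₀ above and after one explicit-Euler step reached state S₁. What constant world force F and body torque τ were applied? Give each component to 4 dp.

F = (-3.0000, -2.8000, -3.9000)
τ = (0.1600, 0.0600, -0.1900)

Δv = v₁−v₀ = (-0.12000000, -0.11200000, -0.15600000)
applied force F = (-3.0000, -2.8000, -3.9000)
ω₁ − ω₀ = (0.10128571, 0.03200000, -0.93250000)
gyro term ω₀×Iω₀ = (0.0182, 0.0120, -0.0035)
applied torque τ = (0.1600, 0.0600, -0.1900)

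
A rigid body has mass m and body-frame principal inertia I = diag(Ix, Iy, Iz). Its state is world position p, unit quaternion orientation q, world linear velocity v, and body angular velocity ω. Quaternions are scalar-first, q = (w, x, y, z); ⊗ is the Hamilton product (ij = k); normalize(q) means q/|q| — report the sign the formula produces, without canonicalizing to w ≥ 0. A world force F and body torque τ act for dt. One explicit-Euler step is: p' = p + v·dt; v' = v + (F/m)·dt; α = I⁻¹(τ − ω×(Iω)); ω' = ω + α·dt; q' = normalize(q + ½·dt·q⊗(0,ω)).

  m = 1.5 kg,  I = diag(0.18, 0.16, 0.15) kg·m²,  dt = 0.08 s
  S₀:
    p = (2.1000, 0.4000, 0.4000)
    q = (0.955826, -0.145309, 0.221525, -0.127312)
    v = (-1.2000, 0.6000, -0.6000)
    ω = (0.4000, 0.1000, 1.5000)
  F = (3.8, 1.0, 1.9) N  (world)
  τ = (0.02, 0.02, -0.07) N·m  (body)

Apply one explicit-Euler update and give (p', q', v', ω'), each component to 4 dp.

p' = (2.0040, 0.4480, 0.3520)
q' = (0.9630, -0.1160, 0.2316, -0.0739)
v' = (-0.9973, 0.6533, -0.4987)
ω' = (0.4096, 0.1010, 1.4631)

new position p' = (2.0040, 0.4480, 0.3520)
v + (F/m)dt = (-0.9973, 0.6533, -0.4987)
α = I⁻¹(τ − ω×Iω) = (0.1194, 0.0125, -0.4613)
ω' = ω + α·dt = (0.4096, 0.1010, 1.4631)
Hamilton product q⊗(0,ω) = (0.2269391, 0.7273491, 0.2626213, 1.3305981)
q' = normalize(q + ½dt·q⊗(0,ω)) = (0.9630, -0.1160, 0.2316, -0.0739)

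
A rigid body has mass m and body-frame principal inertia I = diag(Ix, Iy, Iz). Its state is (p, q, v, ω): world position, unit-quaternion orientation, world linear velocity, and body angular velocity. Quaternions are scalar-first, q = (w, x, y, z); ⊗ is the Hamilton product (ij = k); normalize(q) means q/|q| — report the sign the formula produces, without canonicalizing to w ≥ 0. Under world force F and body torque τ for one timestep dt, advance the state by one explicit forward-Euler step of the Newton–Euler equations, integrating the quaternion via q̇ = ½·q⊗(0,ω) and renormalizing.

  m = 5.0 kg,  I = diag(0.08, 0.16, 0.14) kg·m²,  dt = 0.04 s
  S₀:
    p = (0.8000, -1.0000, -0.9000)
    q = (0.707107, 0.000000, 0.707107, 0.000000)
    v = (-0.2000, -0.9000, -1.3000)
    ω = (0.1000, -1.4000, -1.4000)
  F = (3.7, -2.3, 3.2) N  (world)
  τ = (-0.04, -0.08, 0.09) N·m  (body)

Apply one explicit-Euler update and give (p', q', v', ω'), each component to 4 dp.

p' = (0.7920, -1.0360, -0.9520)
q' = (0.7263, -0.0184, 0.6868, -0.0212)
v' = (-0.1704, -0.9184, -1.2744)
ω' = (0.0996, -1.4221, -1.3711)

a = F/m = (0.7400, -0.4600, 0.6400)
new position p' = (0.7920, -1.0360, -0.9520)
new velocity v' = (-0.1704, -0.9184, -1.2744)
α = I⁻¹(τ − ω×Iω) = (-0.0100, -0.5525, 0.7229)
ω + α·dt = (0.0996, -1.4221, -1.3711)
q⊗(0,ω) = (0.9899498, -0.9192391, -0.9899498, -1.0606605)
updated quaternion q' = (0.7263, -0.0184, 0.6868, -0.0212)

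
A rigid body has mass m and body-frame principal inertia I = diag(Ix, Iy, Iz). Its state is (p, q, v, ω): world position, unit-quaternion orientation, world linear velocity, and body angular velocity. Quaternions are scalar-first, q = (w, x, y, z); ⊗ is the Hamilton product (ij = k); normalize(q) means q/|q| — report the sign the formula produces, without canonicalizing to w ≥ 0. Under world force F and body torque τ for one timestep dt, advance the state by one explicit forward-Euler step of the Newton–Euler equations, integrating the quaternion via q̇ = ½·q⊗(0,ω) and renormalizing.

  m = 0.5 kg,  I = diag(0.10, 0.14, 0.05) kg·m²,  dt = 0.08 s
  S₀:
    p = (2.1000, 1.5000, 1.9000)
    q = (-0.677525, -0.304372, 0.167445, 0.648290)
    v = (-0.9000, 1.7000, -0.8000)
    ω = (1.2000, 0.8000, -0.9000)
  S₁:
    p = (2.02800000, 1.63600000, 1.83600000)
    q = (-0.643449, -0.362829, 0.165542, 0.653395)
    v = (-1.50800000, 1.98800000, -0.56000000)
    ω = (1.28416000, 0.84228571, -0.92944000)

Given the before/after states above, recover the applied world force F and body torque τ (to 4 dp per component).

F = (-3.8000, 1.8000, 1.5000)
τ = (0.1700, 0.0200, 0.0200)

velocity change Δv = (-0.60800000, 0.28800000, 0.24000000)
m·(v₁−v₀)/dt = (-3.8000, 1.8000, 1.5000)
Δω = ω₁−ω₀ = (0.08416000, 0.04228571, -0.02944000)
gyro term ω₀×Iω₀ = (0.0648, -0.0540, 0.0384)
I·α + gyro = (0.1700, 0.0200, 0.0200)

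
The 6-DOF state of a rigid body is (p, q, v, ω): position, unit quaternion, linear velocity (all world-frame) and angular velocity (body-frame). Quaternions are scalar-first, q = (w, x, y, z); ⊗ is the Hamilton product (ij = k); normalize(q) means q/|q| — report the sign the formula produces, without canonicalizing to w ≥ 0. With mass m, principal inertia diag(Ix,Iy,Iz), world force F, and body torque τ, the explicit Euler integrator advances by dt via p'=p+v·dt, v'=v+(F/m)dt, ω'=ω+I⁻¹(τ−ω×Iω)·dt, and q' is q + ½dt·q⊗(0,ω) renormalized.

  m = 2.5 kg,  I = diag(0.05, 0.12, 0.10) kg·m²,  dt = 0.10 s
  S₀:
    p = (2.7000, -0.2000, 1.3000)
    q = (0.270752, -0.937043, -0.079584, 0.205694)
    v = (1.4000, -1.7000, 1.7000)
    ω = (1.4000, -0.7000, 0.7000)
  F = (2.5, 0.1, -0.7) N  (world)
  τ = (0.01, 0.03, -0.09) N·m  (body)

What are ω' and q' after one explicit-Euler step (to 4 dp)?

ω' = (1.4004, -0.6342, 0.6786)
q' = (0.3252, -0.9103, -0.0417, 0.2526)

precession coupling ω×(Iω) = (0.0098, -0.0490, -0.0686)
angular accel α = (0.0040, 0.6583, -0.2140)
new body rate ω' = (1.4004, -0.6342, 0.6786)
Hamilton product q⊗(0,ω) = (1.1121656, 0.4673298, 0.7543753, 0.9568741)
q' = normalize(q + ½dt·q⊗(0,ω)) = (0.3252, -0.9103, -0.0417, 0.2526)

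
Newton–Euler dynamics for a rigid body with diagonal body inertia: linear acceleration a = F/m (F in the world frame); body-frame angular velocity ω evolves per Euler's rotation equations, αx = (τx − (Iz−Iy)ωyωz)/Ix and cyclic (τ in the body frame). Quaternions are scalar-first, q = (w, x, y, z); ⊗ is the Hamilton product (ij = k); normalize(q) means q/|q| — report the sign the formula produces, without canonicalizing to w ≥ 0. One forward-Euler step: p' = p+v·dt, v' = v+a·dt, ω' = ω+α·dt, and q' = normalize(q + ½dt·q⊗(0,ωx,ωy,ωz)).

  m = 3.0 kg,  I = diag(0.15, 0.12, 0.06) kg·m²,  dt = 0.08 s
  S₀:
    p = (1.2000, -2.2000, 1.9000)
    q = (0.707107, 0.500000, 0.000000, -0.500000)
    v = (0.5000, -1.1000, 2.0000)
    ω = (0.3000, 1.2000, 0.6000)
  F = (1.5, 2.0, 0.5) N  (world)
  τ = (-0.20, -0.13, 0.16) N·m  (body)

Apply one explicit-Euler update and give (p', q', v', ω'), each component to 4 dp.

(τ − ω×Iω)/I = (-1.0453, -1.2183, 2.8467)
new body rate ω' = (0.2164, 1.1025, 0.8277)
q⊗(0,ω) = (0.1500000, 0.8121321, 0.3985284, 1.0242642)
q + ½dt·q⊗(0,ω), renormalized = (0.7120, 0.5317, 0.0159, -0.4583)
a = (0.5000, 0.6667, 0.1667)
p + v·dt = (1.2400, -2.2880, 2.0600)
v + (F/m)dt = (0.5400, -1.0467, 2.0133)

p' = (1.2400, -2.2880, 2.0600)
q' = (0.7120, 0.5317, 0.0159, -0.4583)
v' = (0.5400, -1.0467, 2.0133)
ω' = (0.2164, 1.1025, 0.8277)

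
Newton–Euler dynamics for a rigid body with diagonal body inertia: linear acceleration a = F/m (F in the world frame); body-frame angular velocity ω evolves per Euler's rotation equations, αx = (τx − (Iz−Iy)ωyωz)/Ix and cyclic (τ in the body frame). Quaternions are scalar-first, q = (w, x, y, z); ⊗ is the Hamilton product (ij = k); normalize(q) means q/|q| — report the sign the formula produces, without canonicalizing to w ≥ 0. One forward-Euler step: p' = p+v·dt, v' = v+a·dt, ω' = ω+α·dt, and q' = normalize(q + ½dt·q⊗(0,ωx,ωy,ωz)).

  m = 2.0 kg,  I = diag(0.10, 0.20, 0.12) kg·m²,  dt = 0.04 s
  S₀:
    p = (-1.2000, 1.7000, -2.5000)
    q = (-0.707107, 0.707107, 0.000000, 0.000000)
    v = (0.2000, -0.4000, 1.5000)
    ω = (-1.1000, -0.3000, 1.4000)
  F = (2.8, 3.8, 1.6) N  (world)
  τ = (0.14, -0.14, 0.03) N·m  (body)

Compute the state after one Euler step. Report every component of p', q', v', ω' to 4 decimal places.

new position p' = (-1.1920, 1.6840, -2.4400)
v + (F/m)dt = (0.2560, -0.3240, 1.5320)
gyro term ω×Iω = (0.0336, 0.0308, 0.0330)
α = I⁻¹(τ − ω×Iω) = (1.0640, -0.8540, -0.0250)
ω + α·dt = (-1.0574, -0.3342, 1.3990)
q⊗(0,ω) = (0.7778177, 0.7778177, -0.7778177, -1.2020819)
updated quaternion q' = (-0.6911, 0.7222, -0.0155, -0.0240)

p' = (-1.1920, 1.6840, -2.4400)
q' = (-0.6911, 0.7222, -0.0155, -0.0240)
v' = (0.2560, -0.3240, 1.5320)
ω' = (-1.0574, -0.3342, 1.3990)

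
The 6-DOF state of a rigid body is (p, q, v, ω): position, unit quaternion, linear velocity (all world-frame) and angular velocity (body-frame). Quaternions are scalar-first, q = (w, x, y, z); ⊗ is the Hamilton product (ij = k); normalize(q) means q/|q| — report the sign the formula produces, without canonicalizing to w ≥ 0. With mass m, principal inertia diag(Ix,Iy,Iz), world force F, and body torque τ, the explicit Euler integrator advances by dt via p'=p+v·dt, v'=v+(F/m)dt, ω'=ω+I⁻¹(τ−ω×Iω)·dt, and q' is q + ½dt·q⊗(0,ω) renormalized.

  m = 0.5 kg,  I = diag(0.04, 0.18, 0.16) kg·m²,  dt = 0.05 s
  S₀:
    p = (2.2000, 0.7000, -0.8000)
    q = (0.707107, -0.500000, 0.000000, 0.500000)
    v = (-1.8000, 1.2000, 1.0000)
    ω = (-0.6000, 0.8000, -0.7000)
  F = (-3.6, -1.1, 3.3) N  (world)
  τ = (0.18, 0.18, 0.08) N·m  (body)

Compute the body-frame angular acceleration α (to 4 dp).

α = (4.2200, 1.2800, 0.9200)

precession coupling ω×(Iω) = (0.0112, -0.0504, -0.0672)
angular accel α = (4.2200, 1.2800, 0.9200)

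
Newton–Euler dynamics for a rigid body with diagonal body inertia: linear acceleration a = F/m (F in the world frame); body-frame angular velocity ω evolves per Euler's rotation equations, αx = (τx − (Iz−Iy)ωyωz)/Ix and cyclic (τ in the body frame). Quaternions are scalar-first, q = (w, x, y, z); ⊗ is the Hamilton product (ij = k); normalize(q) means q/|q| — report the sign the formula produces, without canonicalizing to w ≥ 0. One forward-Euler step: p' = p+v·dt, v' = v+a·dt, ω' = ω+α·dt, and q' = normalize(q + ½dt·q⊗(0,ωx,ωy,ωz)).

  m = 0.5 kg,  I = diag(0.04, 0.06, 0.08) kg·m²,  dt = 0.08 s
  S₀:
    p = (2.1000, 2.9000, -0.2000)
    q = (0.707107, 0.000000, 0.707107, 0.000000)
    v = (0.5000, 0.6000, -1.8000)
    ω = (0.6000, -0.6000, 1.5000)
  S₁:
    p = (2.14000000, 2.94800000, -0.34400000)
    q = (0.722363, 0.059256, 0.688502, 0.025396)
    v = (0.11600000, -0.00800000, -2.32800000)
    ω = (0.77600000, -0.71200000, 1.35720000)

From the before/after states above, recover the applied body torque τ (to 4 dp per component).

ω₁ − ω₀ = (0.17600000, -0.11200000, -0.14280000)
precession coupling = (-0.0180, -0.0360, -0.0072)
τ = I·(Δω/dt) + ω₀×(Iω₀) = (0.0700, -0.1200, -0.1500)

τ = (0.0700, -0.1200, -0.1500)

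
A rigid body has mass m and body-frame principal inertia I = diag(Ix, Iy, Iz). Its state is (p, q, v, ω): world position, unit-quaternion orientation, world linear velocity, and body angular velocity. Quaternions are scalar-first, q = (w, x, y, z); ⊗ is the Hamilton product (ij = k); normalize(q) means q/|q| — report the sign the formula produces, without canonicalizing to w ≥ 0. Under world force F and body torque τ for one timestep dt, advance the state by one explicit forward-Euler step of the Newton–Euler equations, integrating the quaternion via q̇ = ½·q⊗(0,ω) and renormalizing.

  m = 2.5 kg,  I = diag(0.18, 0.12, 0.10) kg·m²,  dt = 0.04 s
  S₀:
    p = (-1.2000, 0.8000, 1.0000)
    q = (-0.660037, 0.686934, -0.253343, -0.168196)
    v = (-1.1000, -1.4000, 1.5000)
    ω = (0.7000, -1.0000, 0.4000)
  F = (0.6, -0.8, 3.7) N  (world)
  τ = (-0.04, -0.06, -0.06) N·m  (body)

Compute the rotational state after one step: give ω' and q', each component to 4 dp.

α = I⁻¹(τ − ω×Iω) = (-0.2667, -0.6867, -1.0200)
ω + α·dt = (0.6893, -1.0275, 0.3592)
q⊗(0,ω) = (-0.6669184, -0.7315591, 0.2675262, -0.7736087)
q' = normalize(q + ½dt·q⊗(0,ω)) = (-0.6732, 0.6721, -0.2479, -0.1836)

ω' = (0.6893, -1.0275, 0.3592)
q' = (-0.6732, 0.6721, -0.2479, -0.1836)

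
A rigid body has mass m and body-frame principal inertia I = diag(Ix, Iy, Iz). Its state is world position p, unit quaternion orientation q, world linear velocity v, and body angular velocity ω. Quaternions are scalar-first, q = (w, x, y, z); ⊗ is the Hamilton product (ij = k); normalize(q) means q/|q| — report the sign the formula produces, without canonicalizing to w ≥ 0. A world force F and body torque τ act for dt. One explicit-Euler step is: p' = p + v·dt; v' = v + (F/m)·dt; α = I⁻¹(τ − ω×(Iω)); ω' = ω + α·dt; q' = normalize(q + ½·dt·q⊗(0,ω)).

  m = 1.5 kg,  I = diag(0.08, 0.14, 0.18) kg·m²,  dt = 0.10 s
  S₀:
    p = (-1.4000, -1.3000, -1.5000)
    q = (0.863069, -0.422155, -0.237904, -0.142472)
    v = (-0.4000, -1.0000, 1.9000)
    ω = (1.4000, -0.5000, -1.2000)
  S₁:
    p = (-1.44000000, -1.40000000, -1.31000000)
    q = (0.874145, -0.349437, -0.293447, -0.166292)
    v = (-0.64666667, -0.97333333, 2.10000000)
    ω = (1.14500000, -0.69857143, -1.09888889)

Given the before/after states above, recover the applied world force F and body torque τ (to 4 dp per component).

velocity change Δv = (-0.24666667, 0.02666667, 0.20000000)
F = m·Δv/dt = (-3.7000, 0.4000, 3.0000)
ω₁ − ω₀ = (-0.25500000, -0.19857143, 0.10111111)
applied torque τ = (-0.1800, -0.1100, 0.1400)

F = (-3.7000, 0.4000, 3.0000)
τ = (-0.1800, -0.1100, 0.1400)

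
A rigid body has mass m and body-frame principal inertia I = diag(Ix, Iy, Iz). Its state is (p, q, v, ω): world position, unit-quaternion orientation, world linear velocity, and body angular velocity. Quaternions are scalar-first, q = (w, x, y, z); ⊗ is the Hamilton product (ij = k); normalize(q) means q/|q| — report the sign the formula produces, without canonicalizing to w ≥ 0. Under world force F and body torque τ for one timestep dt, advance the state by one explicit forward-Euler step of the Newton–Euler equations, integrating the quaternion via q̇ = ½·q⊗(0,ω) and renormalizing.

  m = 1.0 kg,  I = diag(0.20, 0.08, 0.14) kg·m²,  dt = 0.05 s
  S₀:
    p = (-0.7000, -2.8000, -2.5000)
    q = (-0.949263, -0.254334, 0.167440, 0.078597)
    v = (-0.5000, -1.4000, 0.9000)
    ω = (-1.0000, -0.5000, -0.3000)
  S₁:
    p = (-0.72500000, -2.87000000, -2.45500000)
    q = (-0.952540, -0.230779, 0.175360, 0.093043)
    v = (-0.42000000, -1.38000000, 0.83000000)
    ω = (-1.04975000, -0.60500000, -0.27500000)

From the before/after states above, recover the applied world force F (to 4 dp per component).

velocity change Δv = (0.08000000, 0.02000000, -0.07000000)
F = m·Δv/dt = (1.6000, 0.4000, -1.4000)

F = (1.6000, 0.4000, -1.4000)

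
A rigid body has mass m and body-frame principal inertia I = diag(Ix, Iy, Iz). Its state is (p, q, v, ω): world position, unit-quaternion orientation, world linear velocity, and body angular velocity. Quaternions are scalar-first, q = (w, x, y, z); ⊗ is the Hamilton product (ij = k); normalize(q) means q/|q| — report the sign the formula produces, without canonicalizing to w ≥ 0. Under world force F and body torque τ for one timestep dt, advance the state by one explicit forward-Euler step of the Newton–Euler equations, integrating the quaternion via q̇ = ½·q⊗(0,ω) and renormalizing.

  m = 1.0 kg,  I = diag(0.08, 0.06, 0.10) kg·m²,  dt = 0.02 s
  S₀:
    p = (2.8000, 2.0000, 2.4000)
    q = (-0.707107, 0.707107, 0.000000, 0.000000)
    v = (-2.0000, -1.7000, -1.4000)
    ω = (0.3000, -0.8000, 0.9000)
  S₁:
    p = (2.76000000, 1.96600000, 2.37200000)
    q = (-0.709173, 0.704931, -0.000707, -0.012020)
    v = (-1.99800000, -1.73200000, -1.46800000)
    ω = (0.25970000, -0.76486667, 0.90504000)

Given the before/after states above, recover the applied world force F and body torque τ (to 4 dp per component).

F = (0.1000, -1.6000, -3.4000)
τ = (-0.1900, 0.1000, 0.0300)

velocity change Δv = (0.00200000, -0.03200000, -0.06800000)
F = m·Δv/dt = (0.1000, -1.6000, -3.4000)
Δω = ω₁−ω₀ = (-0.04030000, 0.03513333, 0.00504000)
gyro term ω₀×Iω₀ = (-0.0288, -0.0054, 0.0048)
τ = I·(Δω/dt) + ω₀×(Iω₀) = (-0.1900, 0.1000, 0.0300)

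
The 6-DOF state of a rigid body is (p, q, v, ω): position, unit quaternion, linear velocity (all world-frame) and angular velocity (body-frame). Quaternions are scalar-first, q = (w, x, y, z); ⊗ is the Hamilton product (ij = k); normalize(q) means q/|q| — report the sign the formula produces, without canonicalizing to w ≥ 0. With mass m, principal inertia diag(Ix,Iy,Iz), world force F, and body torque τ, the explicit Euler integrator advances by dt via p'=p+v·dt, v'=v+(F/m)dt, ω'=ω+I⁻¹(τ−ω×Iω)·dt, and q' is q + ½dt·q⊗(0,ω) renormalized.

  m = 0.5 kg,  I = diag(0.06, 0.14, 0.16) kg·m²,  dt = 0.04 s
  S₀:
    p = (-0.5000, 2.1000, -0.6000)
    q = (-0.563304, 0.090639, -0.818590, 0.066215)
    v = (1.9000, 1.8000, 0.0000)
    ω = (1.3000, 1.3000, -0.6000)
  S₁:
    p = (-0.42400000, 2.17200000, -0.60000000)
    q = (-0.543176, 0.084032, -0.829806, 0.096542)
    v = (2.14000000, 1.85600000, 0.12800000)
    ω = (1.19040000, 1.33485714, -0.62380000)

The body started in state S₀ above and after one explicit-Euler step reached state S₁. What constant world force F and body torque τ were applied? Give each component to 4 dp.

F = (3.0000, 0.7000, 1.6000)
τ = (-0.1800, 0.2000, 0.0400)

Δv = v₁−v₀ = (0.24000000, 0.05600000, 0.12800000)
F = m·Δv/dt = (3.0000, 0.7000, 1.6000)
Δω = ω₁−ω₀ = (-0.10960000, 0.03485714, -0.02380000)
ω₀×(Iω₀) = (-0.0156, 0.0780, 0.1352)
τ = I·(Δω/dt) + ω₀×(Iω₀) = (-0.1800, 0.2000, 0.0400)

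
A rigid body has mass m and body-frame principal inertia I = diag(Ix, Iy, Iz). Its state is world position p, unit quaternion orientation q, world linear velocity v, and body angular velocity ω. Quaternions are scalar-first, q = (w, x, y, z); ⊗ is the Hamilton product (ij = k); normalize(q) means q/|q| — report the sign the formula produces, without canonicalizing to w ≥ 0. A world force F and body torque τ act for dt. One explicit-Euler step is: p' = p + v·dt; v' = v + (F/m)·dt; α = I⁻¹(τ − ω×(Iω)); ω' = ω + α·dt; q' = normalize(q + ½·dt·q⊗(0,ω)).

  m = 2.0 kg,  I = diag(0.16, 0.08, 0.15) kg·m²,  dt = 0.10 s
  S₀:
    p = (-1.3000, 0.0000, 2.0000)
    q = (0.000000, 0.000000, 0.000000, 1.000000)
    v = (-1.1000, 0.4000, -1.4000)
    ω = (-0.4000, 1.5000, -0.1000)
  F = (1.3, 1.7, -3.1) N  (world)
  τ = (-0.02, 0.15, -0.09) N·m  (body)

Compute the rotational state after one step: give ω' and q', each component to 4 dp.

ω' = (-0.4059, 1.6870, -0.1920)
q' = (0.0050, -0.0748, -0.0199, 0.9970)

ω×(Iω) gyroscopic = (-0.0105, 0.0004, 0.0480)
α = I⁻¹(τ − ω×Iω) = (-0.0594, 1.8700, -0.9200)
ω' = ω + α·dt = (-0.4059, 1.6870, -0.1920)
q⊗(0,ω) = (0.1000000, -1.5000000, -0.4000000, 0.0000000)
q + ½dt·q⊗(0,ω), renormalized = (0.0050, -0.0748, -0.0199, 0.9970)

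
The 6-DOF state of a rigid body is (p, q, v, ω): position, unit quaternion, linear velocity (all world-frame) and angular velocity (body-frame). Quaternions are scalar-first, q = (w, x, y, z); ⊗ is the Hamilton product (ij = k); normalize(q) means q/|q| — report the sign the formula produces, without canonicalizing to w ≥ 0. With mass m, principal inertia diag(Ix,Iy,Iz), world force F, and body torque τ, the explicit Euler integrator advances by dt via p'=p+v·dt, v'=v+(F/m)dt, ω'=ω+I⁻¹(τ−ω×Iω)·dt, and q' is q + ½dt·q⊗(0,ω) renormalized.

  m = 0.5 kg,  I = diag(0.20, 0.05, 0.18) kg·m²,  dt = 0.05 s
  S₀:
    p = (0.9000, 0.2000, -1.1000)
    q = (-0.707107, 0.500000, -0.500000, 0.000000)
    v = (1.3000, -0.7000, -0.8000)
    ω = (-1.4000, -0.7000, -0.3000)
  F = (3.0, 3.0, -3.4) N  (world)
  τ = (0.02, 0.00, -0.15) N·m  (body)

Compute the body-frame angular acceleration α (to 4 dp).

precession coupling ω×(Iω) = (0.0273, 0.0084, -0.1470)
(τ − ω×Iω)/I = (-0.0365, -0.1680, -0.0167)

α = (-0.0365, -0.1680, -0.0167)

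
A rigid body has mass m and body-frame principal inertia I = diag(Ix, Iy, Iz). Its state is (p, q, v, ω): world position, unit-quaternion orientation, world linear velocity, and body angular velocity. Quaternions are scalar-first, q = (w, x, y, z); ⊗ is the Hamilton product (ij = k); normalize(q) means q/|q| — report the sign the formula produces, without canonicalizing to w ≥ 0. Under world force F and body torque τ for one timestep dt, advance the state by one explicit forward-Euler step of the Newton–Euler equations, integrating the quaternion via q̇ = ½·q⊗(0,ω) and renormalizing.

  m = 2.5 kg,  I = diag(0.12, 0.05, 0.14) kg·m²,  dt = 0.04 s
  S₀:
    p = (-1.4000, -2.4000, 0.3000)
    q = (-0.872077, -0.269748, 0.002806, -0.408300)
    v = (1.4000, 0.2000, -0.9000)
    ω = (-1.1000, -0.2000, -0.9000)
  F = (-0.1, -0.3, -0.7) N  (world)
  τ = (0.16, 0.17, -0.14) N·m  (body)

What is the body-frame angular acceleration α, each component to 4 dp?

precession coupling ω×(Iω) = (0.0162, -0.0198, -0.0154)
α = I⁻¹(τ − ω×Iω) = (1.1983, 3.7960, -0.8900)

α = (1.1983, 3.7960, -0.8900)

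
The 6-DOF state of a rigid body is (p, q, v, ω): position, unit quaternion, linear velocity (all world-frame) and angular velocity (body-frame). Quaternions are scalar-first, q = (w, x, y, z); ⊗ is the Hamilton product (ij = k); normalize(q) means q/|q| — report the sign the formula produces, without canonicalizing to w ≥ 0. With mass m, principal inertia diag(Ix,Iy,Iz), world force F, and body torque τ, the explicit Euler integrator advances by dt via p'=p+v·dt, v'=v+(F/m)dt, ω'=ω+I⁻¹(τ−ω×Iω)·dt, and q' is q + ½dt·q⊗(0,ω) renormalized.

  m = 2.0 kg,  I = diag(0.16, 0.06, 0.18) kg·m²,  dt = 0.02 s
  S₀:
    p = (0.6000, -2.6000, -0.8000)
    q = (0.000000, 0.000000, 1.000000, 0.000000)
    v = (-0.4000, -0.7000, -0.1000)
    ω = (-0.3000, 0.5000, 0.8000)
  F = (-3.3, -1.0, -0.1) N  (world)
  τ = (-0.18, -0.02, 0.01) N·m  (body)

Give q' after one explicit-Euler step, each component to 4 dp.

q⊗(0,ω) = (-0.5000000, 0.8000000, 0.0000000, 0.3000000)
q' = normalize(q + ½dt·q⊗(0,ω)) = (-0.0050, 0.0080, 1.0000, 0.0030)

q' = (-0.0050, 0.0080, 1.0000, 0.0030)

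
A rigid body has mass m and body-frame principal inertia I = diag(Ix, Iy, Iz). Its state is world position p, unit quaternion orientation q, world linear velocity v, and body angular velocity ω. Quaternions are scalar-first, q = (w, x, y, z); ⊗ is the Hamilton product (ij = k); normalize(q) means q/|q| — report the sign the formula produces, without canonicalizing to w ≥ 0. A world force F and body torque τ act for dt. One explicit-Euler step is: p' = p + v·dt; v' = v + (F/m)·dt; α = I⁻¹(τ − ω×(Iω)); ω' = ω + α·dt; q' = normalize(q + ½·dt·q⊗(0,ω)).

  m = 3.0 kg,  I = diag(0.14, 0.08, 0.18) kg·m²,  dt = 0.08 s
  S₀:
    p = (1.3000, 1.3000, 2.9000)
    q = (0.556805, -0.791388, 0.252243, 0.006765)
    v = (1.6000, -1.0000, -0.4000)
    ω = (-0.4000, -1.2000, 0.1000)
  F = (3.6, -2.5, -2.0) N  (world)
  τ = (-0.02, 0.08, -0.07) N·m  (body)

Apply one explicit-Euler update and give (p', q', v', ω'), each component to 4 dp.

p' = (1.4280, 1.2200, 2.8680)
q' = (0.5555, -0.7979, 0.2283, 0.0509)
v' = (1.6960, -1.0667, -0.4533)
ω' = (-0.4046, -1.1216, 0.0817)

precession coupling ω×(Iω) = (-0.0120, 0.0016, -0.0288)
angular accel α = (-0.0571, 0.9800, -0.2289)
new body rate ω' = (-0.4046, -1.1216, 0.0817)
q⊗(0,ω) = (-0.0145401, -0.1893797, -0.5917332, 1.1062433)
q + ½dt·q⊗(0,ω), renormalized = (0.5555, -0.7979, 0.2283, 0.0509)
linear accel F/m = (1.2000, -0.8333, -0.6667)
new position p' = (1.4280, 1.2200, 2.8680)
v + (F/m)dt = (1.6960, -1.0667, -0.4533)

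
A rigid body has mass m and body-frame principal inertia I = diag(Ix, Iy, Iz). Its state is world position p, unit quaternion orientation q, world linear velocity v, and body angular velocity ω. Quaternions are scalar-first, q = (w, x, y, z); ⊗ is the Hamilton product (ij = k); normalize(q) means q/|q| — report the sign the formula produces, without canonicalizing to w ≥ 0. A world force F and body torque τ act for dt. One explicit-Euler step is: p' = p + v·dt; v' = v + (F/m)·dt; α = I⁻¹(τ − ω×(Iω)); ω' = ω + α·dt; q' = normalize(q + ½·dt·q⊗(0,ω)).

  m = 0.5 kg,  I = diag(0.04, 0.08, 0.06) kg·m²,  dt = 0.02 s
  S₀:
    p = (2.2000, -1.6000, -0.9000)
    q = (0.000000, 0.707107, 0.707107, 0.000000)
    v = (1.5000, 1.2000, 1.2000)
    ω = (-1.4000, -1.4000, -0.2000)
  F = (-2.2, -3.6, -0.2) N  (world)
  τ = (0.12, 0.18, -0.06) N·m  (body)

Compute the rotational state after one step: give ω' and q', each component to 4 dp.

ω' = (-1.3372, -1.3536, -0.2461)
q' = (0.0198, 0.7056, 0.7084, 0.0000)

(τ − ω×Iω)/I = (3.1400, 2.3200, -2.3067)
new body rate ω' = (-1.3372, -1.3536, -0.2461)
Hamilton product q⊗(0,ω) = (1.9798996, -0.1414214, 0.1414214, 0.0000000)
q' = normalize(q + ½dt·q⊗(0,ω)) = (0.0198, 0.7056, 0.7084, 0.0000)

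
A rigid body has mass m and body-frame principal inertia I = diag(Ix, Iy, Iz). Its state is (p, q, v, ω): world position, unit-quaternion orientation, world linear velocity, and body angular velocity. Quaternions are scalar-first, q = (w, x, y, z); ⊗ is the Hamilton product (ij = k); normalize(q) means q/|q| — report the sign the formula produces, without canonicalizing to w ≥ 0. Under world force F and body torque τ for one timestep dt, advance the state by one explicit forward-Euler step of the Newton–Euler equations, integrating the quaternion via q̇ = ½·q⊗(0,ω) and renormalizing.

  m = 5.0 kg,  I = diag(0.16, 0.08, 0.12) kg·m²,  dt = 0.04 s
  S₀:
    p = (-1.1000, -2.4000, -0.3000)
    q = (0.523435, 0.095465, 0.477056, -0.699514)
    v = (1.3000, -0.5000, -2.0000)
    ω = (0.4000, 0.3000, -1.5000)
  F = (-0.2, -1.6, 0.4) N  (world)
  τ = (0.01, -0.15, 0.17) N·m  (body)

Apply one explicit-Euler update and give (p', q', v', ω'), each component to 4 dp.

new position p' = (-1.0480, -2.4200, -0.3800)
v + (F/m)dt = (1.2984, -0.5128, -1.9968)
gyro term ω×Iω = (-0.0180, -0.0240, -0.0096)
α = I⁻¹(τ − ω×Iω) = (0.1750, -1.5750, 1.4967)
ω' = ω + α·dt = (0.4070, 0.2370, -1.4401)
q⊗(0,ω) = (-1.2305738, -0.2963558, 0.0204224, -0.9473354)
updated quaternion q' = (0.4986, 0.0895, 0.4772, -0.7181)

p' = (-1.0480, -2.4200, -0.3800)
q' = (0.4986, 0.0895, 0.4772, -0.7181)
v' = (1.2984, -0.5128, -1.9968)
ω' = (0.4070, 0.2370, -1.4401)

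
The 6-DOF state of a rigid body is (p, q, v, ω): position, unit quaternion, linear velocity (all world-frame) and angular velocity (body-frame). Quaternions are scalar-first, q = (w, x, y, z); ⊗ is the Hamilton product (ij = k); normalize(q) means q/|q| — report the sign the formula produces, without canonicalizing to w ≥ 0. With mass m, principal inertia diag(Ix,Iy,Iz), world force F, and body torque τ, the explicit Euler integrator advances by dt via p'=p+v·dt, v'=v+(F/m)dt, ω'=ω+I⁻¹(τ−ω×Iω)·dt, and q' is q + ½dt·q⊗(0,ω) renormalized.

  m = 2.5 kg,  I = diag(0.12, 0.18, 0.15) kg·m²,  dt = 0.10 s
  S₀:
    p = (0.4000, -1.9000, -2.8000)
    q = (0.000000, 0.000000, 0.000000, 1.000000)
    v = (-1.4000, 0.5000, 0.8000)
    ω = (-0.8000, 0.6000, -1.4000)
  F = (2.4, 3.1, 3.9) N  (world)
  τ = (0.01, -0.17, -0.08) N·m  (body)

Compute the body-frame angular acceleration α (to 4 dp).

ω×(Iω) gyroscopic = (0.0252, -0.0336, -0.0288)
(τ − ω×Iω)/I = (-0.1267, -0.7578, -0.3413)

α = (-0.1267, -0.7578, -0.3413)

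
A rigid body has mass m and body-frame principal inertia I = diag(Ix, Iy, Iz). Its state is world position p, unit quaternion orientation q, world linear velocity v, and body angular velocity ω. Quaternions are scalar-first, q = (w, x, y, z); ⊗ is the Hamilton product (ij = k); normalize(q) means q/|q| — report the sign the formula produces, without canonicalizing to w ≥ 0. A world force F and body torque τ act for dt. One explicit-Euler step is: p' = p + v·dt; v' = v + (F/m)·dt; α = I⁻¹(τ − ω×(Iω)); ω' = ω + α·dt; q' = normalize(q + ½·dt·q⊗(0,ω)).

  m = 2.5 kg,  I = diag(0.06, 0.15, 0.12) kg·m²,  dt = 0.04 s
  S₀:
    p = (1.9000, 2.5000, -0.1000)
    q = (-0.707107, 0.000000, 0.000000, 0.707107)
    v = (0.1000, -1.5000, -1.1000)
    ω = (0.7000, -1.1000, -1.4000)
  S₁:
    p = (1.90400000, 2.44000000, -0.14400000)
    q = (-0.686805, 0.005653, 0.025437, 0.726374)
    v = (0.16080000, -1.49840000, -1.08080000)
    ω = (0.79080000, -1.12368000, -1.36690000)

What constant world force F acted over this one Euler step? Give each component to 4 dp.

F = (3.8000, 0.1000, 1.2000)

v₁ − v₀ = (0.06080000, 0.00160000, 0.01920000)
m·(v₁−v₀)/dt = (3.8000, 0.1000, 1.2000)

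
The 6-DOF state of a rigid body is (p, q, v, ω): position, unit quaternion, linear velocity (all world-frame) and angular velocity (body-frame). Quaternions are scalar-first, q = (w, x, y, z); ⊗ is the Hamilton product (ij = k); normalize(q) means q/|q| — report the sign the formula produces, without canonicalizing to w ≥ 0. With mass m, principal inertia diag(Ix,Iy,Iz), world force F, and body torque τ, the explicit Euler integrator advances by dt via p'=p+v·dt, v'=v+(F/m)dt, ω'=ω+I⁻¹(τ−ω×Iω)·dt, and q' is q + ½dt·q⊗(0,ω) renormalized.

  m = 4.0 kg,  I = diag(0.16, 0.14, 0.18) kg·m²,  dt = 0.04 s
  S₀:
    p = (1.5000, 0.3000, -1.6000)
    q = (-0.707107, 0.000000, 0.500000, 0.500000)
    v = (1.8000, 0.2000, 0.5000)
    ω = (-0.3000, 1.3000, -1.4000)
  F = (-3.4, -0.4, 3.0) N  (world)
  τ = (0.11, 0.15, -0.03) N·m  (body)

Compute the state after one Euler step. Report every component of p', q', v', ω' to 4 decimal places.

angular accel α = (1.1425, 1.1314, -0.2100)
ω' = ω + α·dt = (-0.2543, 1.3453, -1.4084)
Hamilton product q⊗(0,ω) = (0.0500000, -1.1378679, -1.0692391, 1.1399498)
updated quaternion q' = (-0.7056, -0.0227, 0.4783, 0.5224)
a = (-0.8500, -0.1000, 0.7500)
p + v·dt = (1.5720, 0.3080, -1.5800)
v + (F/m)dt = (1.7660, 0.1960, 0.5300)

p' = (1.5720, 0.3080, -1.5800)
q' = (-0.7056, -0.0227, 0.4783, 0.5224)
v' = (1.7660, 0.1960, 0.5300)
ω' = (-0.2543, 1.3453, -1.4084)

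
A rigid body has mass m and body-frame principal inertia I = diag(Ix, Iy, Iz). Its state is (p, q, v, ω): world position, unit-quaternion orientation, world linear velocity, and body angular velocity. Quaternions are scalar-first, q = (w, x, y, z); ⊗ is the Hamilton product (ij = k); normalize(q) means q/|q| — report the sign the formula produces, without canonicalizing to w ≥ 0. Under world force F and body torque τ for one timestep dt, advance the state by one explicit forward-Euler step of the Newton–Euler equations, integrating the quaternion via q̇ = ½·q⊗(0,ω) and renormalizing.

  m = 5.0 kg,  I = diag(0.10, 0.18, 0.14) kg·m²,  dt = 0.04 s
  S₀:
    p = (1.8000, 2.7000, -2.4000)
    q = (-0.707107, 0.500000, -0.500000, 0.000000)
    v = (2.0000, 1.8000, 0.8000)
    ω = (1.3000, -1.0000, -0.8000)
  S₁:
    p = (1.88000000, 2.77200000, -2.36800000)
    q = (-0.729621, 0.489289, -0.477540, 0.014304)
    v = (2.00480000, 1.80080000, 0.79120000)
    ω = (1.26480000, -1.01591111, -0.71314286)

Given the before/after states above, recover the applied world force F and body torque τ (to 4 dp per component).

Δv = v₁−v₀ = (0.00480000, 0.00080000, -0.00880000)
F = m·Δv/dt = (0.6000, 0.1000, -1.1000)
ω₁ − ω₀ = (-0.03520000, -0.01591111, 0.08685714)
precession coupling = (-0.0320, 0.0416, -0.1040)
applied torque τ = (-0.1200, -0.0300, 0.2000)

F = (0.6000, 0.1000, -1.1000)
τ = (-0.1200, -0.0300, 0.2000)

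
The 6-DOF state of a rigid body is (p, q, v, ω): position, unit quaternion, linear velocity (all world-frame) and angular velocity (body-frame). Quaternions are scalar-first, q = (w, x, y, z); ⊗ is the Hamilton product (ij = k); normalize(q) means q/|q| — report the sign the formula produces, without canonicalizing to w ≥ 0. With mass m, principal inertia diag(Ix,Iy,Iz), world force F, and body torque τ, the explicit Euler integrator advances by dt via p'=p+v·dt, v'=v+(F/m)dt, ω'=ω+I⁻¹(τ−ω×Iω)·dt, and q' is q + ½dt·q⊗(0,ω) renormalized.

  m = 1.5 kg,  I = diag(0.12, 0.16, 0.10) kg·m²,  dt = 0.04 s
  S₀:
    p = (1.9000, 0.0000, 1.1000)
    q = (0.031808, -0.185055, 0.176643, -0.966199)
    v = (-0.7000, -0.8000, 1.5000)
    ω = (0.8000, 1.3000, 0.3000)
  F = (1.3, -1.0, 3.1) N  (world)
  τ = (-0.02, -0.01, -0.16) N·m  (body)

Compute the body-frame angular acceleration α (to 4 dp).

α = (0.0283, -0.0925, -2.0160)

gyro term ω×Iω = (-0.0234, 0.0048, 0.0416)
α = I⁻¹(τ − ω×Iω) = (0.0283, -0.0925, -2.0160)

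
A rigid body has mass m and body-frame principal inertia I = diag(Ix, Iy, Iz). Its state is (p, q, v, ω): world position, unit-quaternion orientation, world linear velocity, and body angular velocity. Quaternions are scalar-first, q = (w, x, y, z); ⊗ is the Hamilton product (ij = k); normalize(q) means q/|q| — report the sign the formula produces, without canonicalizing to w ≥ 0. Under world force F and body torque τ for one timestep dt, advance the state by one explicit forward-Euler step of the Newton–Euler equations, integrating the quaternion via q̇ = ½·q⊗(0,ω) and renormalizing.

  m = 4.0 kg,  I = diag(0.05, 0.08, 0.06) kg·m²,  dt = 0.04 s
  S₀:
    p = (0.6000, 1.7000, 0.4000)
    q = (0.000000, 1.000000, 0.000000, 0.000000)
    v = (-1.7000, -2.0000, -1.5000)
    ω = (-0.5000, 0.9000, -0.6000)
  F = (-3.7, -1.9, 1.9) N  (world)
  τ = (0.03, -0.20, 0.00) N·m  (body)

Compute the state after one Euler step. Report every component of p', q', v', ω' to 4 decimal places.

p' = (0.5320, 1.6200, 0.3400)
q' = (0.0100, 0.9997, 0.0120, 0.0180)
v' = (-1.7370, -2.0190, -1.4810)
ω' = (-0.4846, 0.8015, -0.5910)

linear accel F/m = (-0.9250, -0.4750, 0.4750)
p + v·dt = (0.5320, 1.6200, 0.3400)
v + (F/m)dt = (-1.7370, -2.0190, -1.4810)
angular accel α = (0.3840, -2.4625, 0.2250)
new body rate ω' = (-0.4846, 0.8015, -0.5910)
2q̇ = q⊗(0,ω) = (0.5000000, 0.0000000, 0.6000000, 0.9000000)
updated quaternion q' = (0.0100, 0.9997, 0.0120, 0.0180)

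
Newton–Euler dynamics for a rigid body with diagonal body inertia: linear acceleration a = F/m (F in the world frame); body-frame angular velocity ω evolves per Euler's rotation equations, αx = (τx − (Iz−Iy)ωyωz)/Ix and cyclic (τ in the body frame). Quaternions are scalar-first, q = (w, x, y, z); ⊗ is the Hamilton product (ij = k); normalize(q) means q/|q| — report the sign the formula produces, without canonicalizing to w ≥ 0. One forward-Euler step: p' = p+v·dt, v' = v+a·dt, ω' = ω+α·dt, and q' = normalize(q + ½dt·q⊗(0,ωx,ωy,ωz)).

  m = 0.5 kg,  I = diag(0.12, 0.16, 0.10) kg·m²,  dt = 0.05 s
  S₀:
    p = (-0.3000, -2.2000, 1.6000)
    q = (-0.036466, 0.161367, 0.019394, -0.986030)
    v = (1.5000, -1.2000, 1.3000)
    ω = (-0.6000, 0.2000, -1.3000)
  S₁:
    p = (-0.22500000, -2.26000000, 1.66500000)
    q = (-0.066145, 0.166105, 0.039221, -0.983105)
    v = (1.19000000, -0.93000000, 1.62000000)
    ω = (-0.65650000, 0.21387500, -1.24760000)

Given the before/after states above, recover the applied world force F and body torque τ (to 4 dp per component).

F = (-3.1000, 2.7000, 3.2000)
τ = (-0.1200, 0.0600, 0.1000)

Δv = v₁−v₀ = (-0.31000000, 0.27000000, 0.32000000)
F = m·Δv/dt = (-3.1000, 2.7000, 3.2000)
ω₁ − ω₀ = (-0.05650000, 0.01387500, 0.05240000)
τ = I·(Δω/dt) + ω₀×(Iω₀) = (-0.1200, 0.0600, 0.1000)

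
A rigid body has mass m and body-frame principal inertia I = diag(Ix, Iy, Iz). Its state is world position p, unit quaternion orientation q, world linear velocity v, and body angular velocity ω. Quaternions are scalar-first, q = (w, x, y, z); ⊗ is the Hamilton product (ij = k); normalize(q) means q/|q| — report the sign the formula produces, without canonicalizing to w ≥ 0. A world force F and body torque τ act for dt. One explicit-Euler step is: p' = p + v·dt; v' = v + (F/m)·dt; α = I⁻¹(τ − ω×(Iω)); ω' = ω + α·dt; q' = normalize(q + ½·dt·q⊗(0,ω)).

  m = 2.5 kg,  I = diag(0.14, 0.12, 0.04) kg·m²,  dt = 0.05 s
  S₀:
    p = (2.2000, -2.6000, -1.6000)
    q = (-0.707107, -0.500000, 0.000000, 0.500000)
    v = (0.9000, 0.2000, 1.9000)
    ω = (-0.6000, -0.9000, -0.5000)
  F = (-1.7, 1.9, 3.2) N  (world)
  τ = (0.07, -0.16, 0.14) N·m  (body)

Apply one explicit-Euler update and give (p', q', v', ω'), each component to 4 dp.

a = F/m = (-0.6800, 0.7600, 1.2800)
new position p' = (2.2450, -2.5900, -1.5050)
new velocity v' = (0.8660, 0.2380, 1.9640)
gyro term ω×Iω = (-0.0360, 0.0300, -0.0108)
angular accel α = (0.7571, -1.5833, 3.7700)
ω' = ω + α·dt = (-0.5621, -0.9792, -0.3115)
2q̇ = q⊗(0,ω) = (-0.0500000, 0.8742642, 0.0863963, 0.8035535)
q + ½dt·q⊗(0,ω), renormalized = (-0.7080, -0.4779, 0.0022, 0.5199)

p' = (2.2450, -2.5900, -1.5050)
q' = (-0.7080, -0.4779, 0.0022, 0.5199)
v' = (0.8660, 0.2380, 1.9640)
ω' = (-0.5621, -0.9792, -0.3115)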